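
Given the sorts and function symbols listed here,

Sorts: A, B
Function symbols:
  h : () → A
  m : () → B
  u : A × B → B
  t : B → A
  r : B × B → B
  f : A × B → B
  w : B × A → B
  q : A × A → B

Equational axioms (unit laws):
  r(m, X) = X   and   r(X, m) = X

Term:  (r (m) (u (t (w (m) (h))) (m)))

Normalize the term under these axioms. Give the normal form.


1. (r (m) (u (t (w (m) (h))) (m)))  →  (u (t (w (m) (h))) (m))

normal form = (u (t (w (m) (h))) (m))


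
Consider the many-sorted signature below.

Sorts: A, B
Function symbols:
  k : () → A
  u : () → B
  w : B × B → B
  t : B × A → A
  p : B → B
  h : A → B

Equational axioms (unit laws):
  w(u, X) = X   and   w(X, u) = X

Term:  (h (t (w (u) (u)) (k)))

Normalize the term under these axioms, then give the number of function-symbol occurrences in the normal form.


size = 4

1. (h (t (w (u) (u)) (k)))  →  (h (t (u) (k)))
normal form: (h (t (u) (k)))


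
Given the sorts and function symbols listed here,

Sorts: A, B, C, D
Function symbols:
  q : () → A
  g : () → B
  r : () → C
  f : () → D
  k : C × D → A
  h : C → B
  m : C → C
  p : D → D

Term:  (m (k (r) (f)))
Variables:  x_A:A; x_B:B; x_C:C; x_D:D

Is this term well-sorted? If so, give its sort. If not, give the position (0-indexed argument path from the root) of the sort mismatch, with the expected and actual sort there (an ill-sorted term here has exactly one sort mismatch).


    (r) : C
    (f) : D
  (k (r) (f)) : A
(m (k (r) (f))) : ✗ arg 0 at [0] has sort A, expected C

ill-sorted at position [0]: expected C, got A


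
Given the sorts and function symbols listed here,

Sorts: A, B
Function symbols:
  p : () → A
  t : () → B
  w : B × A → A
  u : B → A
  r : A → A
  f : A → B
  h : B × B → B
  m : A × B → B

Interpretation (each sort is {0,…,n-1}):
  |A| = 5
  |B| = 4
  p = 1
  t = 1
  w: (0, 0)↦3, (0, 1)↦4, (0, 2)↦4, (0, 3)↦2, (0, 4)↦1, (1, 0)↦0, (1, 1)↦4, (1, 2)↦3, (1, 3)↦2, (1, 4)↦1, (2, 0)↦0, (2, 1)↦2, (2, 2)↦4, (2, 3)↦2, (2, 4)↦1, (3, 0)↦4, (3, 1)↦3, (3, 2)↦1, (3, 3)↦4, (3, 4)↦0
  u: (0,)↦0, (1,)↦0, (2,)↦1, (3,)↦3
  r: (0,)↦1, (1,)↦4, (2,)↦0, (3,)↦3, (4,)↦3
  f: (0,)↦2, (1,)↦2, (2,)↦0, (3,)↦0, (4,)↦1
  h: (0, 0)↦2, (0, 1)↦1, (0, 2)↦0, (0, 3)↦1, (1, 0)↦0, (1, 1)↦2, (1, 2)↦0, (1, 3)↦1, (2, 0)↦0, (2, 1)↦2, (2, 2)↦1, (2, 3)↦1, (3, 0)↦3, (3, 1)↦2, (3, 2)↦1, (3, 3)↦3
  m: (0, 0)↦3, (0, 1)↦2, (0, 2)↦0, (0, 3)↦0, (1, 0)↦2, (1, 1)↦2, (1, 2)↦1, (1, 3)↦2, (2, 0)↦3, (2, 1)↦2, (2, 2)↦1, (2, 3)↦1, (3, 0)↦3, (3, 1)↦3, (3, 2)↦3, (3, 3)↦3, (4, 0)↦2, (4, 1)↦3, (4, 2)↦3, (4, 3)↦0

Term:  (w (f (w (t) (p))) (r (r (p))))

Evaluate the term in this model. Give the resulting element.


value = 2

  t = 1
  p = 1
  (w (t) (p)) = w(1, 1) = 4
  (f (w (t) (p))) = f(4,) = 1
  p = 1
  (r (p)) = r(1,) = 4
  (r (r (p))) = r(4,) = 3
  (w (f (w (t) (p))) (r (r (p)))) = w(1, 3) = 2


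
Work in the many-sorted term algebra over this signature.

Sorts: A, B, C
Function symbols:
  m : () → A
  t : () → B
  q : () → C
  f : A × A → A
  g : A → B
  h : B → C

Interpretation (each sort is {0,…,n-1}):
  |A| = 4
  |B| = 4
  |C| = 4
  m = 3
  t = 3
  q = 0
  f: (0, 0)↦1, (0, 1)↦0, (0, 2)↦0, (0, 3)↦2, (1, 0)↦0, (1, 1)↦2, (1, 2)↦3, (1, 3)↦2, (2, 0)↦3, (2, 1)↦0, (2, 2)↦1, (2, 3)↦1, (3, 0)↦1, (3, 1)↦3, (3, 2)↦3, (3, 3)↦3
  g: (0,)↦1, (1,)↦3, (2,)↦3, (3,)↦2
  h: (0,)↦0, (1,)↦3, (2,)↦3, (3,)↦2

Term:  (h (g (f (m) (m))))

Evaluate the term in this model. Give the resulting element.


  m = 3
  m = 3
  (f (m) (m)) = f(3, 3) = 3
  (g (f (m) (m))) = g(3,) = 2
  (h (g (f (m) (m)))) = h(2,) = 3

value = 3


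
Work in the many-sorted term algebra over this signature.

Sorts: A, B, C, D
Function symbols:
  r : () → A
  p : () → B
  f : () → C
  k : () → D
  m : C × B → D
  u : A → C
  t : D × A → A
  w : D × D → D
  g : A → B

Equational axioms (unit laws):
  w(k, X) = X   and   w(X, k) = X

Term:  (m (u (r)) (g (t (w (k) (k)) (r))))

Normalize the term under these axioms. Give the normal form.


1. (m (u (r)) (g (t (w (k) (k)) (r))))  →  (m (u (r)) (g (t (k) (r))))

normal form = (m (u (r)) (g (t (k) (r))))


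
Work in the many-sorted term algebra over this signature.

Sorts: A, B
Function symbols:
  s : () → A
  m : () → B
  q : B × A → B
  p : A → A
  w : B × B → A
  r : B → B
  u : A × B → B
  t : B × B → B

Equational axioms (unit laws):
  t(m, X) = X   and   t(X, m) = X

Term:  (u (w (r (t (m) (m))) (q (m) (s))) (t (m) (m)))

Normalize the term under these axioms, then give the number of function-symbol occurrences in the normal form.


size = 8

1. (u (w (r (t (m) (m))) (q (m) (s))) (t (m) (m)))  →  (u (w (r (m)) (q (m) (s))) (t (m) (m)))
2. (u (w (r (m)) (q (m) (s))) (t (m) (m)))  →  (u (w (r (m)) (q (m) (s))) (m))
normal form: (u (w (r (m)) (q (m) (s))) (m))


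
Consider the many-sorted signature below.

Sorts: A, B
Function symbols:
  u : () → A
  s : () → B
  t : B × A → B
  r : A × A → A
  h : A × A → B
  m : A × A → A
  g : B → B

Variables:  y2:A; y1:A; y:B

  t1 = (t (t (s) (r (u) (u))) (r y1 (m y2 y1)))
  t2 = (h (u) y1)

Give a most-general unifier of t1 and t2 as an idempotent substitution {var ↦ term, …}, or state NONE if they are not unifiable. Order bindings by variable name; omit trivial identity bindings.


NONE (not unifiable)

head clash or occurs-check failure — not unifiable


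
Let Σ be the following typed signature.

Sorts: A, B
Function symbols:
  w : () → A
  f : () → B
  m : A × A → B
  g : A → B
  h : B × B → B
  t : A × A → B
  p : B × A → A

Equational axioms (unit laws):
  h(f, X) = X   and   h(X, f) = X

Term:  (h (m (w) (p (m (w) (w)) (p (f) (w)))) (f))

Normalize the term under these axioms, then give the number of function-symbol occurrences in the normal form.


1. (h (m (w) (p (m (w) (w)) (p (f) (w)))) (f))  →  (m (w) (p (m (w) (w)) (p (f) (w))))
normal form: (m (w) (p (m (w) (w)) (p (f) (w))))

size = 9


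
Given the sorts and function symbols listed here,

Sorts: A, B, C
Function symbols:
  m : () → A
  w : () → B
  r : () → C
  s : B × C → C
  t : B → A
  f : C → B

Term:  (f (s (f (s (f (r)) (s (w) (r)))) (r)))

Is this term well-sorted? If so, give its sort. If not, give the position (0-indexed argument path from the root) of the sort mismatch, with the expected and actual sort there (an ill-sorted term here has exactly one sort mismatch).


          (r) : C
        (f (r)) : B
          (w) : B
          (r) : C
        (s (w) (r)) : C
      (s (f (r)) (s (w) (r))) : C
    (f (s (f (r)) (s (w) (r)))) : B
    (r) : C
  (s (f (s (f (r)) (s (w) (r)))) (r)) : C
(f (s (f (s (f (r)) (s (w) (r)))) (r))) : B

well-sorted; sort = B


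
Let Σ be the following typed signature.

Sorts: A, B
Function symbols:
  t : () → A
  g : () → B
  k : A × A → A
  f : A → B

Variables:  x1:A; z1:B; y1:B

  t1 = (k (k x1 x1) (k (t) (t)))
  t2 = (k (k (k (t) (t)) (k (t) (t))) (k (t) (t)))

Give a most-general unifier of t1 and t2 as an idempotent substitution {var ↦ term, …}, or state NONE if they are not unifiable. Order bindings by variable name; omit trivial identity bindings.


{x1 ↦ (k (t) (t))}


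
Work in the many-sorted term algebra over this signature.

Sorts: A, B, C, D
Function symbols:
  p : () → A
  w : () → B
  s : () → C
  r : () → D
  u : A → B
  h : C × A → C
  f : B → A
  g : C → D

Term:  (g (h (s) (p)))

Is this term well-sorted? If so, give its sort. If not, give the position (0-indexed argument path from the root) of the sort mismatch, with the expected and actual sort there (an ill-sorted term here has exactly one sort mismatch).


well-sorted; sort = D

    (s) : C
    (p) : A
  (h (s) (p)) : C
(g (h (s) (p))) : D


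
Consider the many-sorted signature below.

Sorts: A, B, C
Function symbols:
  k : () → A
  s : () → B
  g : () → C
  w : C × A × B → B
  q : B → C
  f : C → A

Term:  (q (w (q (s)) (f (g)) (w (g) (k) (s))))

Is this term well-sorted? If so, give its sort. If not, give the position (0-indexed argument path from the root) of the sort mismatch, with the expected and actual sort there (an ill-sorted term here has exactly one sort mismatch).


      (s) : B
    (q (s)) : C
      (g) : C
    (f (g)) : A
      (g) : C
      (k) : A
      (s) : B
    (w (g) (k) (s)) : B
  (w (q (s)) (f (g)) (w (g) (k) (s))) : B
(q (w (q (s)) (f (g)) (w (g) (k) (s)))) : C

well-sorted; sort = C


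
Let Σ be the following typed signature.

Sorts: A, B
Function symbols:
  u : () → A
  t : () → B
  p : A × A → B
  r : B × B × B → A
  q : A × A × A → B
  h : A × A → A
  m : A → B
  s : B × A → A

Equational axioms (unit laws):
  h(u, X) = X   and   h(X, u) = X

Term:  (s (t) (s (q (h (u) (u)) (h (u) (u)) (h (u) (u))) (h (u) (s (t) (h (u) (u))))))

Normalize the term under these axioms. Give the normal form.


normal form = (s (t) (s (q (u) (u) (u)) (s (t) (u))))

1. (s (t) (s (q (h (u) (u)) (h (u) (u)) (h (u) (u))) (h (u) (s (t) (h (u) (u))))))  →  (s (t) (s (q (u) (h (u) (u)) (h (u) (u))) (h (u) (s (t) (h (u) (u))))))
2. (s (t) (s (q (u) (h (u) (u)) (h (u) (u))) (h (u) (s (t) (h (u) (u))))))  →  (s (t) (s (q (u) (u) (h (u) (u))) (h (u) (s (t) (h (u) (u))))))
3. (s (t) (s (q (u) (u) (h (u) (u))) (h (u) (s (t) (h (u) (u))))))  →  (s (t) (s (q (u) (u) (u)) (h (u) (s (t) (h (u) (u))))))
4. (s (t) (s (q (u) (u) (u)) (h (u) (s (t) (h (u) (u))))))  →  (s (t) (s (q (u) (u) (u)) (s (t) (h (u) (u)))))
5. (s (t) (s (q (u) (u) (u)) (s (t) (h (u) (u)))))  →  (s (t) (s (q (u) (u) (u)) (s (t) (u))))


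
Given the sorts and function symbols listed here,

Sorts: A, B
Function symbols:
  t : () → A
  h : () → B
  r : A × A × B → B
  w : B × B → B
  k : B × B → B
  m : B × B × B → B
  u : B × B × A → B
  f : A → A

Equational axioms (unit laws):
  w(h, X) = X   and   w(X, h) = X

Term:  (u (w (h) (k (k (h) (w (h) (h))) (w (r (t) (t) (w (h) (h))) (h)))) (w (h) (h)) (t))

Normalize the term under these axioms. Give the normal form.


normal form = (u (k (k (h) (h)) (r (t) (t) (h))) (h) (t))

1. (u (w (h) (k (k (h) (w (h) (h))) (w (r (t) (t) (w (h) (h))) (h)))) (w (h) (h)) (t))  →  (u (k (k (h) (w (h) (h))) (w (r (t) (t) (w (h) (h))) (h))) (w (h) (h)) (t))
2. (u (k (k (h) (w (h) (h))) (w (r (t) (t) (w (h) (h))) (h))) (w (h) (h)) (t))  →  (u (k (k (h) (h)) (w (r (t) (t) (w (h) (h))) (h))) (w (h) (h)) (t))
3. (u (k (k (h) (h)) (w (r (t) (t) (w (h) (h))) (h))) (w (h) (h)) (t))  →  (u (k (k (h) (h)) (r (t) (t) (w (h) (h)))) (w (h) (h)) (t))
4. (u (k (k (h) (h)) (r (t) (t) (w (h) (h)))) (w (h) (h)) (t))  →  (u (k (k (h) (h)) (r (t) (t) (h))) (w (h) (h)) (t))
5. (u (k (k (h) (h)) (r (t) (t) (h))) (w (h) (h)) (t))  →  (u (k (k (h) (h)) (r (t) (t) (h))) (h) (t))


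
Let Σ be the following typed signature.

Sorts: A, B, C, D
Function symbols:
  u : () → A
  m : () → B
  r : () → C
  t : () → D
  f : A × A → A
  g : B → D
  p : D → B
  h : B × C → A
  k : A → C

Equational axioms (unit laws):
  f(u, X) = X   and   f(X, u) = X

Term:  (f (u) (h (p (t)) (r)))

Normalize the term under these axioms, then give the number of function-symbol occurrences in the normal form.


1. (f (u) (h (p (t)) (r)))  →  (h (p (t)) (r))
normal form: (h (p (t)) (r))

size = 4


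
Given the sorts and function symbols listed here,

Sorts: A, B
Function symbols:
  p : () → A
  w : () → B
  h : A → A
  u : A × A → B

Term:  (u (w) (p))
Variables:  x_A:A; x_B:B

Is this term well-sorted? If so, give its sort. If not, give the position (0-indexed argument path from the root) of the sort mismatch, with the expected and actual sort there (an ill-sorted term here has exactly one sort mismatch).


  (w) : B
  (p) : A
(u (w) (p)) : ✗ arg 0 at [0] has sort B, expected A

ill-sorted at position [0]: expected A, got B


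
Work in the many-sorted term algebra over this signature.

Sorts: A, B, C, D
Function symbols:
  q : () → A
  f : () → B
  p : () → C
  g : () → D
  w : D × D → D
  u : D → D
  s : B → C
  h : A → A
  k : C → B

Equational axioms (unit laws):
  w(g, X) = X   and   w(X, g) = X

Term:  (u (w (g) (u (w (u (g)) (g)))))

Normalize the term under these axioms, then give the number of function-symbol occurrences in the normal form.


1. (u (w (g) (u (w (u (g)) (g)))))  →  (u (u (w (u (g)) (g))))
2. (u (u (w (u (g)) (g))))  →  (u (u (u (g))))
normal form: (u (u (u (g))))

size = 4


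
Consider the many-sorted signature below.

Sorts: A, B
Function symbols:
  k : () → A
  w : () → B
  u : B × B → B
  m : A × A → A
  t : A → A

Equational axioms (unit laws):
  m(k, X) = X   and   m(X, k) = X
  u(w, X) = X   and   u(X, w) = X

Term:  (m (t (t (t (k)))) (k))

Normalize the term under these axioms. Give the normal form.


normal form = (t (t (t (k))))

1. (m (t (t (t (k)))) (k))  →  (t (t (t (k))))


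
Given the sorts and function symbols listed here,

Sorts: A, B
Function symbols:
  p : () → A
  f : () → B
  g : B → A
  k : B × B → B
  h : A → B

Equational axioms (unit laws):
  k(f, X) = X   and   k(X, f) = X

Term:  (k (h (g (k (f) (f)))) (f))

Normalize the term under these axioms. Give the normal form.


normal form = (h (g (f)))

1. (k (h (g (k (f) (f)))) (f))  →  (h (g (k (f) (f))))
2. (h (g (k (f) (f))))  →  (h (g (f)))


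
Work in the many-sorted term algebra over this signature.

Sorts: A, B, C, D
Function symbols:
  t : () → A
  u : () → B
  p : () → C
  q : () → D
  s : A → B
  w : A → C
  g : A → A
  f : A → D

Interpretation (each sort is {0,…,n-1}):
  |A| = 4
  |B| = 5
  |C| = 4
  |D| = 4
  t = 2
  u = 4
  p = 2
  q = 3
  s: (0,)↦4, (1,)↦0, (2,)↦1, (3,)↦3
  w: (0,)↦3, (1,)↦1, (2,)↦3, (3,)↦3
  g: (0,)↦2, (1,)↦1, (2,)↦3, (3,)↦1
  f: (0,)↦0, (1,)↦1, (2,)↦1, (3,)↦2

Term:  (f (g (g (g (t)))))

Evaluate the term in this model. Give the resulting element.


value = 1

  t = 2
  (g (t)) = g(2,) = 3
  (g (g (t))) = g(3,) = 1
  (g (g (g (t)))) = g(1,) = 1
  (f (g (g (g (t))))) = f(1,) = 1


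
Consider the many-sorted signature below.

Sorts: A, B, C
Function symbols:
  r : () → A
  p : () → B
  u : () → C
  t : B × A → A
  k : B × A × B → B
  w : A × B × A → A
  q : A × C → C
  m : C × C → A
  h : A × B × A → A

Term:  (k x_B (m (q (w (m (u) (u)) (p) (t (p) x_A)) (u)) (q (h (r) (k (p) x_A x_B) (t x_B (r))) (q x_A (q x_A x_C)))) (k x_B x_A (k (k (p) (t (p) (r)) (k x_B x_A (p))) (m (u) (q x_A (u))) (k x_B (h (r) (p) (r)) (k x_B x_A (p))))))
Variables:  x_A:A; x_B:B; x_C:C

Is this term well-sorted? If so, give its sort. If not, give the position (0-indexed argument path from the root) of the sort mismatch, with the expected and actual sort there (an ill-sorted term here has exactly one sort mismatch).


  x_B : B
          (u) : C
          (u) : C
        (m (u) (u)) : A
        (p) : B
          (p) : B
          x_A : A
        (t (p) x_A) : A
      (w (m (u) (u)) (p) (t (p) x_A)) : A
      (u) : C
    (q (w (m (u) (u)) (p) (t (p) x_A)) (u)) : C
        (r) : A
          (p) : B
          x_A : A
          x_B : B
        (k (p) x_A x_B) : B
          x_B : B
          (r) : A
        (t x_B (r)) : A
      (h (r) (k (p) x_A x_B) (t x_B (r))) : A
        x_A : A
          x_A : A
          x_C : C
        (q x_A x_C) : C
      (q x_A (q x_A x_C)) : C
    (q (h (r) (k (p) x_A x_B) (t x_B (r))) (q x_A (q x_A x_C))) : C
  (m (q (w (m (u) (u)) (p) (t (p) x_A)) (u)) (q (h (r) (k (p) x_A x_B) (t x_B (r))) (q x_A (q x_A x_C)))) : A
    x_B : B
    x_A : A
        (p) : B
          (p) : B
          (r) : A
        (t (p) (r)) : A
          x_B : B
          x_A : A
          (p) : B
        (k x_B x_A (p)) : B
      (k (p) (t (p) (r)) (k x_B x_A (p))) : B
        (u) : C
          x_A : A
          (u) : C
        (q x_A (u)) : C
      (m (u) (q x_A (u))) : A
        x_B : B
          (r) : A
          (p) : B
          (r) : A
        (h (r) (p) (r)) : A
          x_B : B
          x_A : A
          (p) : B
        (k x_B x_A (p)) : B
      (k x_B (h (r) (p) (r)) (k x_B x_A (p))) : B
    (k (k (p) (t (p) (r)) (k x_B x_A (p))) (m (u) (q x_A (u))) (k x_B (h (r) (p) (r)) (k x_B x_A (p)))) : B
  (k x_B x_A (k (k (p) (t (p) (r)) (k x_B x_A (p))) (m (u) (q x_A (u))) (k x_B (h (r) (p) (r)) (k x_B x_A (p))))) : B
(k x_B (m (q (w (m (u) (u)) (p) (t (p) x_A)) (u)) (q (h (r) (k (p) x_A x_B) (t x_B (r))) (q x_A (q x_A x_C)))) (k x_B x_A (k (k (p) (t (p) (r)) (k x_B x_A (p))) (m (u) (q x_A (u))) (k x_B (h (r) (p) (r)) (k x_B x_A (p)))))) : B

well-sorted; sort = B


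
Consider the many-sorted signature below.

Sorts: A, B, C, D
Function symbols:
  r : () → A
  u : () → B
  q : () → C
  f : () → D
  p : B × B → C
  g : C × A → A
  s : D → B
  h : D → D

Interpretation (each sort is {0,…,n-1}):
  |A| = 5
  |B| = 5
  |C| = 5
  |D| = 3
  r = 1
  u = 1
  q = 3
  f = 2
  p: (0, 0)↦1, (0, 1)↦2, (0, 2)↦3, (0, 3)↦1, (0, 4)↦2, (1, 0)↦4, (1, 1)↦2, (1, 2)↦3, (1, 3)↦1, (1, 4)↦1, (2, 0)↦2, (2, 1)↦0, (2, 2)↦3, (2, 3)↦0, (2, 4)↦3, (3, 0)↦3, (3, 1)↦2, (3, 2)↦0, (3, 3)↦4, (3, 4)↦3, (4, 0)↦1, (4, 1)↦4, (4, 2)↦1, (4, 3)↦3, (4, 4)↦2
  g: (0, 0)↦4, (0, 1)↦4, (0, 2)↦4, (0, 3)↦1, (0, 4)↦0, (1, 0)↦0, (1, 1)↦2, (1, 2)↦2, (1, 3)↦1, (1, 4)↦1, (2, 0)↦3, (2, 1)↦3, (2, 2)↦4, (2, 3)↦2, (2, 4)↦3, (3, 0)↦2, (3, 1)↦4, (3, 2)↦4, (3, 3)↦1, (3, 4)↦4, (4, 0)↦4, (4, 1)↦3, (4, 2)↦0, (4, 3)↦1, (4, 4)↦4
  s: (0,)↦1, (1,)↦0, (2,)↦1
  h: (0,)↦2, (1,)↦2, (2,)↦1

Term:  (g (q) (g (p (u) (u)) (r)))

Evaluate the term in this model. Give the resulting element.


  q = 3
  u = 1
  u = 1
  (p (u) (u)) = p(1, 1) = 2
  r = 1
  (g (p (u) (u)) (r)) = g(2, 1) = 3
  (g (q) (g (p (u) (u)) (r))) = g(3, 3) = 1

value = 1


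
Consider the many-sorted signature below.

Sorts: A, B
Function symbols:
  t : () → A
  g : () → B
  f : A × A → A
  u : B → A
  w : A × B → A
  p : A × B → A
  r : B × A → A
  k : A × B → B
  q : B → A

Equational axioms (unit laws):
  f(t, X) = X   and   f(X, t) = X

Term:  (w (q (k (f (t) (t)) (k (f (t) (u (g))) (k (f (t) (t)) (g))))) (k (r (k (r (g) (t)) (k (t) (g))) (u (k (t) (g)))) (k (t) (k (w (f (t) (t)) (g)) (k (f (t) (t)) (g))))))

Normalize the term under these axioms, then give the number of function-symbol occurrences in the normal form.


1. (w (q (k (f (t) (t)) (k (f (t) (u (g))) (k (f (t) (t)) (g))))) (k (r (k (r (g) (t)) (k (t) (g))) (u (k (t) (g)))) (k (t) (k (w (f (t) (t)) (g)) (k (f (t) (t)) (g))))))  →  (w (q (k (t) (k (f (t) (u (g))) (k (f (t) (t)) (g))))) (k (r (k (r (g) (t)) (k (t) (g))) (u (k (t) (g)))) (k (t) (k (w (f (t) (t)) (g)) (k (f (t) (t)) (g))))))
2. (w (q (k (t) (k (f (t) (u (g))) (k (f (t) (t)) (g))))) (k (r (k (r (g) (t)) (k (t) (g))) (u (k (t) (g)))) (k (t) (k (w (f (t) (t)) (g)) (k (f (t) (t)) (g))))))  →  (w (q (k (t) (k (u (g)) (k (f (t) (t)) (g))))) (k (r (k (r (g) (t)) (k (t) (g))) (u (k (t) (g)))) (k (t) (k (w (f (t) (t)) (g)) (k (f (t) (t)) (g))))))
3. (w (q (k (t) (k (u (g)) (k (f (t) (t)) (g))))) (k (r (k (r (g) (t)) (k (t) (g))) (u (k (t) (g)))) (k (t) (k (w (f (t) (t)) (g)) (k (f (t) (t)) (g))))))  →  (w (q (k (t) (k (u (g)) (k (t) (g))))) (k (r (k (r (g) (t)) (k (t) (g))) (u (k (t) (g)))) (k (t) (k (w (f (t) (t)) (g)) (k (f (t) (t)) (g))))))
4. (w (q (k (t) (k (u (g)) (k (t) (g))))) (k (r (k (r (g) (t)) (k (t) (g))) (u (k (t) (g)))) (k (t) (k (w (f (t) (t)) (g)) (k (f (t) (t)) (g))))))  →  (w (q (k (t) (k (u (g)) (k (t) (g))))) (k (r (k (r (g) (t)) (k (t) (g))) (u (k (t) (g)))) (k (t) (k (w (t) (g)) (k (f (t) (t)) (g))))))
5. (w (q (k (t) (k (u (g)) (k (t) (g))))) (k (r (k (r (g) (t)) (k (t) (g))) (u (k (t) (g)))) (k (t) (k (w (t) (g)) (k (f (t) (t)) (g))))))  →  (w (q (k (t) (k (u (g)) (k (t) (g))))) (k (r (k (r (g) (t)) (k (t) (g))) (u (k (t) (g)))) (k (t) (k (w (t) (g)) (k (t) (g))))))
normal form: (w (q (k (t) (k (u (g)) (k (t) (g))))) (k (r (k (r (g) (t)) (k (t) (g))) (u (k (t) (g)))) (k (t) (k (w (t) (g)) (k (t) (g))))))

size = 32


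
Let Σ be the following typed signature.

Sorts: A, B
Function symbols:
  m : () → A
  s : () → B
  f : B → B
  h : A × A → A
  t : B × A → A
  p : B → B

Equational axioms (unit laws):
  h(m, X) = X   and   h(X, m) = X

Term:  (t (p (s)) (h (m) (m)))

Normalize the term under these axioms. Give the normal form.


normal form = (t (p (s)) (m))

1. (t (p (s)) (h (m) (m)))  →  (t (p (s)) (m))


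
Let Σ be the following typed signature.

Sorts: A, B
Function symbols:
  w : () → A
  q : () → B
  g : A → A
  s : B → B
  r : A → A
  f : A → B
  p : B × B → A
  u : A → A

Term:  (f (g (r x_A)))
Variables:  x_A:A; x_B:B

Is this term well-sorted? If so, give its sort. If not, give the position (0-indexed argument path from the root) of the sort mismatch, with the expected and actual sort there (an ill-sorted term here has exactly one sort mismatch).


well-sorted; sort = B

      x_A : A
    (r x_A) : A
  (g (r x_A)) : A
(f (g (r x_A))) : B


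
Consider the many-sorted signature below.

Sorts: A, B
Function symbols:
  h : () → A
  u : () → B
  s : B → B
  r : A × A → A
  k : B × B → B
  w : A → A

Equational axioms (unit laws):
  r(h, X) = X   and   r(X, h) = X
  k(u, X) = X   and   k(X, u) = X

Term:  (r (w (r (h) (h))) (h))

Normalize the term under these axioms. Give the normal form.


1. (r (w (r (h) (h))) (h))  →  (w (r (h) (h)))
2. (w (r (h) (h)))  →  (w (h))

normal form = (w (h))


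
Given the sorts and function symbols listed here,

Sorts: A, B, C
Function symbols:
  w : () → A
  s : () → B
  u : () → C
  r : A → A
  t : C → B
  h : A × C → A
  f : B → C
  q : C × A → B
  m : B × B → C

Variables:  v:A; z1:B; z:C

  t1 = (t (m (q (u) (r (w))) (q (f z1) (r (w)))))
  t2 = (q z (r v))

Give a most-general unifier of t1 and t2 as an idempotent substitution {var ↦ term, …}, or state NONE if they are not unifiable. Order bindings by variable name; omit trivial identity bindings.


head clash or occurs-check failure — not unifiable

NONE (not unifiable)


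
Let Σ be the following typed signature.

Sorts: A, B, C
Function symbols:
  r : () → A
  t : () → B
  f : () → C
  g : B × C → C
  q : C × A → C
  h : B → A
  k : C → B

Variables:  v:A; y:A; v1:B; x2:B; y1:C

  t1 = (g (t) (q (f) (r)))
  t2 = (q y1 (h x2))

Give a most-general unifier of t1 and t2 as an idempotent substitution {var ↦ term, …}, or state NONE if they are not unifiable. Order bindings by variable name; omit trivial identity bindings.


NONE (not unifiable)

head clash or occurs-check failure — not unifiable


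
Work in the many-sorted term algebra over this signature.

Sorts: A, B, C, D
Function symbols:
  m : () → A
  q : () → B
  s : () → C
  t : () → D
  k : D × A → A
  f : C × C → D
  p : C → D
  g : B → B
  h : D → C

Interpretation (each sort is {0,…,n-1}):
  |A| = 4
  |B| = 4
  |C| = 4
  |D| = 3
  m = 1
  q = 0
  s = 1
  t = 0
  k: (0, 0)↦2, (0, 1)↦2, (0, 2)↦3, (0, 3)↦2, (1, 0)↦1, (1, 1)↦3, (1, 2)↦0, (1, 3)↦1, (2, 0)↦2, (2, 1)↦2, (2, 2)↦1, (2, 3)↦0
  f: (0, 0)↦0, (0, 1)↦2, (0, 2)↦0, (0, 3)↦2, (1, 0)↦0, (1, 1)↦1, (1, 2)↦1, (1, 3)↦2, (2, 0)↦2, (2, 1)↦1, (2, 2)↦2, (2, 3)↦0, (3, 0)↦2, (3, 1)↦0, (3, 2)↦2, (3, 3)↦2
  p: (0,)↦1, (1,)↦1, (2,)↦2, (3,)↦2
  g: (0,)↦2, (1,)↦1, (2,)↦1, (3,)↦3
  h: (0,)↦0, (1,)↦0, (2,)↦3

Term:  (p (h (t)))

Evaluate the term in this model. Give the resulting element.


value = 1

  t = 0
  (h (t)) = h(0,) = 0
  (p (h (t))) = p(0,) = 1


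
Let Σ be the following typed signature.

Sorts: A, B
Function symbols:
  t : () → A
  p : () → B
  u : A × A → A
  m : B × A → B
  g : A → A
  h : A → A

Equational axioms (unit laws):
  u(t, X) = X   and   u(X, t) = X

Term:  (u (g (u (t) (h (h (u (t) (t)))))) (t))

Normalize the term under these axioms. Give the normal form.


normal form = (g (h (h (t))))

1. (u (g (u (t) (h (h (u (t) (t)))))) (t))  →  (g (u (t) (h (h (u (t) (t))))))
2. (g (u (t) (h (h (u (t) (t))))))  →  (g (h (h (u (t) (t)))))
3. (g (h (h (u (t) (t)))))  →  (g (h (h (t))))


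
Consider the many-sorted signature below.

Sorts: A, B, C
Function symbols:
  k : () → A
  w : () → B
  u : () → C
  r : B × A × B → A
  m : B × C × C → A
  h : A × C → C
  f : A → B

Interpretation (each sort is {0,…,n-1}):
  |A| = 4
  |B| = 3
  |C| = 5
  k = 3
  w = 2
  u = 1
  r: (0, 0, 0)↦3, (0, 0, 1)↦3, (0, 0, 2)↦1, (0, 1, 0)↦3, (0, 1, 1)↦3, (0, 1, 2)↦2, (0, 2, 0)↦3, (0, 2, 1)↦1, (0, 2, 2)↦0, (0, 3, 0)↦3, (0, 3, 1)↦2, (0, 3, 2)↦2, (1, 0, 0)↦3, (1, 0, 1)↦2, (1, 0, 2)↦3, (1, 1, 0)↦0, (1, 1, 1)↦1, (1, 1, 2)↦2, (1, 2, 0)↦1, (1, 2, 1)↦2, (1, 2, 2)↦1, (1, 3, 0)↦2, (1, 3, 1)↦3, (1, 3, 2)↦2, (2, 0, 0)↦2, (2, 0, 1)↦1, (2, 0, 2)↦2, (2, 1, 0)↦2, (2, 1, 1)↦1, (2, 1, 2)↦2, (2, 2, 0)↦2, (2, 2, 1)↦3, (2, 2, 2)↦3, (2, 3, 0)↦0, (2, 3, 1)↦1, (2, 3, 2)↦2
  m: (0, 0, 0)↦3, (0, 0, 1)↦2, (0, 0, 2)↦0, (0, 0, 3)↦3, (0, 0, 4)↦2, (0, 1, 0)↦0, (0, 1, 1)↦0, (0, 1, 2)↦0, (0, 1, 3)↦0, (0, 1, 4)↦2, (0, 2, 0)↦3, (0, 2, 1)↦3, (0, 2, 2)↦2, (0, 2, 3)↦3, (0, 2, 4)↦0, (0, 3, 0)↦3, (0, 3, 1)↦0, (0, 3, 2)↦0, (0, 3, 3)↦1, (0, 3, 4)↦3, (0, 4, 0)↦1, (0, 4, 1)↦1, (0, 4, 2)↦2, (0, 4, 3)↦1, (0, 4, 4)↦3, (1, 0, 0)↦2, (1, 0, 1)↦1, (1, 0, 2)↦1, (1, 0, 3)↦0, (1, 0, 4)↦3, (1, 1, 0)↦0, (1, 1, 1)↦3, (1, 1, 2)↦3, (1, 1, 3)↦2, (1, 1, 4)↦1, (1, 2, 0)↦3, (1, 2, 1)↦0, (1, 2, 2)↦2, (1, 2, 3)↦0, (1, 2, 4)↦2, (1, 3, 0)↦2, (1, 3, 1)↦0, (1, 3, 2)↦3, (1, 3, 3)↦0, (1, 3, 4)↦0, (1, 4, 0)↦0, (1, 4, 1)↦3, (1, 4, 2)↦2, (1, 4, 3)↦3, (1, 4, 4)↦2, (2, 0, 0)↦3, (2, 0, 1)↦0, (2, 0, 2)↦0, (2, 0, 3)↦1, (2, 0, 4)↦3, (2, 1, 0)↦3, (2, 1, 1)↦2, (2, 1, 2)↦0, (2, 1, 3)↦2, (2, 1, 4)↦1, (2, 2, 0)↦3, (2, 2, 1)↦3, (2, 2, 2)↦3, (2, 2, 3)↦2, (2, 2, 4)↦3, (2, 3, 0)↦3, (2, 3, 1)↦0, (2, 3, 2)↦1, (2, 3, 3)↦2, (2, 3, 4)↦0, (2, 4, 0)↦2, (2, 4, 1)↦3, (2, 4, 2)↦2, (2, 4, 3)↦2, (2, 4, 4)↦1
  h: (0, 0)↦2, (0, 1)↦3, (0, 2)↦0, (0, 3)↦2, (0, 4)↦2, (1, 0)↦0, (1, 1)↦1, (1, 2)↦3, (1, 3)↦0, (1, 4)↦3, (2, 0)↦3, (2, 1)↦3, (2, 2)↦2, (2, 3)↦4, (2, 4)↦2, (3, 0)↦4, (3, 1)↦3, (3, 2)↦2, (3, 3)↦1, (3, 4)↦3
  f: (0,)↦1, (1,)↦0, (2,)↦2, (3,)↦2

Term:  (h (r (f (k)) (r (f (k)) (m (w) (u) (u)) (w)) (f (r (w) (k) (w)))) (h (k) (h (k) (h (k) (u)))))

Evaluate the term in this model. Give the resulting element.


  k = 3
  (f (k)) = f(3,) = 2
  k = 3
  (f (k)) = f(3,) = 2
  w = 2
  u = 1
  u = 1
  (m (w) (u) (u)) = m(2, 1, 1) = 2
  w = 2
  (r (f (k)) (m (w) (u) (u)) (w)) = r(2, 2, 2) = 3
  w = 2
  k = 3
  w = 2
  (r (w) (k) (w)) = r(2, 3, 2) = 2
  (f (r (w) (k) (w))) = f(2,) = 2
  (r (f (k)) (r (f (k)) (m (w) (u) (u)) (w)) (f (r (w) (k) (w)))) = r(2, 3, 2) = 2
  k = 3
  k = 3
  k = 3
  u = 1
  (h (k) (u)) = h(3, 1) = 3
  (h (k) (h (k) (u))) = h(3, 3) = 1
  (h (k) (h (k) (h (k) (u)))) = h(3, 1) = 3
  (h (r (f (k)) (r (f (k)) (m (w) (u) (u)) (w)) (f (r (w) (k) (w)))) (h (k) (h (k) (h (k) (u))))) = h(2, 3) = 4

value = 4


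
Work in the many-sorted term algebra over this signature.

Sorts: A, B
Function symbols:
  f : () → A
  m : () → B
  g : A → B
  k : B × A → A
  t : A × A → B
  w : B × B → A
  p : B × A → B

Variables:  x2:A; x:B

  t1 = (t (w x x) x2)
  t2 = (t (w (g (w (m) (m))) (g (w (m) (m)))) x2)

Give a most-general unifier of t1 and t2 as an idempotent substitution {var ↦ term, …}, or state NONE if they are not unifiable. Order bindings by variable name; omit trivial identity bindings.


{x ↦ (g (w (m) (m)))}


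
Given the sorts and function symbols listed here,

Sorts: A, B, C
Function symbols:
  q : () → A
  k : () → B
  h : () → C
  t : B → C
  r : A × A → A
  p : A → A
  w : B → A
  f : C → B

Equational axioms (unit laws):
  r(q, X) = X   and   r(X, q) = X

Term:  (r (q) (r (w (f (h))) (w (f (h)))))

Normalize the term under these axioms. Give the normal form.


normal form = (r (w (f (h))) (w (f (h))))

1. (r (q) (r (w (f (h))) (w (f (h)))))  →  (r (w (f (h))) (w (f (h))))


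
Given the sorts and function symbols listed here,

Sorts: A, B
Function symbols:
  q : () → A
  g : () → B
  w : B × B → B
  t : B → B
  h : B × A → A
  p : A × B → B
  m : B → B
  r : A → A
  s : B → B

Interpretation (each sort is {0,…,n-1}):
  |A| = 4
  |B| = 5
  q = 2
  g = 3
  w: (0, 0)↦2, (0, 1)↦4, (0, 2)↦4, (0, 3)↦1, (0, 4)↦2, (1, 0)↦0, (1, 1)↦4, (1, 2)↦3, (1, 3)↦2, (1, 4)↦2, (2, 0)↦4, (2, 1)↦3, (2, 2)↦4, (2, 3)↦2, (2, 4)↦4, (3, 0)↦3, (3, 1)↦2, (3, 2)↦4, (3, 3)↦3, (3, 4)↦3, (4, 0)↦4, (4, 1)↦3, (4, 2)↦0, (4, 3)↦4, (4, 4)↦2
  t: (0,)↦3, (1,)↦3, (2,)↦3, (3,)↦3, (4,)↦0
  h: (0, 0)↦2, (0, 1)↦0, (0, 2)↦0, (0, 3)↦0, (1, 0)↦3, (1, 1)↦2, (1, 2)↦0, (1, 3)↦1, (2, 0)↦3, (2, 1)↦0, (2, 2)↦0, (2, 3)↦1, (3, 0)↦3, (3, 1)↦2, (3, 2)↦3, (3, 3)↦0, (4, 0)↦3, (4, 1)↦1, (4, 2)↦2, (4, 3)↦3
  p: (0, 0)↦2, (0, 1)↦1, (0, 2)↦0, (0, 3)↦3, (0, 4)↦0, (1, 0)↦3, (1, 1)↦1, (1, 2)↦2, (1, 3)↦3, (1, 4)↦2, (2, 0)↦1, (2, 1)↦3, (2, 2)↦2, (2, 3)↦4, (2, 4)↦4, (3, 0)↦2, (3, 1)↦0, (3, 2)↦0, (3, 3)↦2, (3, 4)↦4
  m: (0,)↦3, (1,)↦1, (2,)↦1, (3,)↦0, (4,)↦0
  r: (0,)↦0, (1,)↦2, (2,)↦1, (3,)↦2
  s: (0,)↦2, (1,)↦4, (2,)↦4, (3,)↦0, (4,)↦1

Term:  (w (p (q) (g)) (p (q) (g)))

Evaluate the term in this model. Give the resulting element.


  q = 2
  g = 3
  (p (q) (g)) = p(2, 3) = 4
  q = 2
  g = 3
  (p (q) (g)) = p(2, 3) = 4
  (w (p (q) (g)) (p (q) (g))) = w(4, 4) = 2

value = 2


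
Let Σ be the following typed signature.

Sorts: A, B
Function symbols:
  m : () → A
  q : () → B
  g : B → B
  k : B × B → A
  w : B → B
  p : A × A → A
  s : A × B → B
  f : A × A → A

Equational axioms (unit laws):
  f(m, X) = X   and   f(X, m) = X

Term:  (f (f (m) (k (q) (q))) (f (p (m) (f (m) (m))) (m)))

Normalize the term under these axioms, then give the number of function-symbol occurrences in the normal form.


1. (f (f (m) (k (q) (q))) (f (p (m) (f (m) (m))) (m)))  →  (f (k (q) (q)) (f (p (m) (f (m) (m))) (m)))
2. (f (k (q) (q)) (f (p (m) (f (m) (m))) (m)))  →  (f (k (q) (q)) (p (m) (f (m) (m))))
3. (f (k (q) (q)) (p (m) (f (m) (m))))  →  (f (k (q) (q)) (p (m) (m)))
normal form: (f (k (q) (q)) (p (m) (m)))

size = 7


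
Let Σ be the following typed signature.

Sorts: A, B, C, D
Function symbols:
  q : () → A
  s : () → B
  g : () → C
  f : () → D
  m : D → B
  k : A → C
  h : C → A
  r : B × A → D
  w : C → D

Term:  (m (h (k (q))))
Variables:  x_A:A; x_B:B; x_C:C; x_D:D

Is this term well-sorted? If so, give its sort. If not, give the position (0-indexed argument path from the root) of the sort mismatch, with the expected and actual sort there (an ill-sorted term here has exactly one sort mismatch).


ill-sorted at position [0]: expected D, got A

      (q) : A
    (k (q)) : C
  (h (k (q))) : A
(m (h (k (q)))) : ✗ arg 0 at [0] has sort A, expected D


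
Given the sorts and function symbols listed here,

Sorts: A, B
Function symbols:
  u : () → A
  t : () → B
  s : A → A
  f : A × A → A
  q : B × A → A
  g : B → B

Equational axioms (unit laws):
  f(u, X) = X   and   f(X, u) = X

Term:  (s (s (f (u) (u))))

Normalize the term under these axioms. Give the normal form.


1. (s (s (f (u) (u))))  →  (s (s (u)))

normal form = (s (s (u)))


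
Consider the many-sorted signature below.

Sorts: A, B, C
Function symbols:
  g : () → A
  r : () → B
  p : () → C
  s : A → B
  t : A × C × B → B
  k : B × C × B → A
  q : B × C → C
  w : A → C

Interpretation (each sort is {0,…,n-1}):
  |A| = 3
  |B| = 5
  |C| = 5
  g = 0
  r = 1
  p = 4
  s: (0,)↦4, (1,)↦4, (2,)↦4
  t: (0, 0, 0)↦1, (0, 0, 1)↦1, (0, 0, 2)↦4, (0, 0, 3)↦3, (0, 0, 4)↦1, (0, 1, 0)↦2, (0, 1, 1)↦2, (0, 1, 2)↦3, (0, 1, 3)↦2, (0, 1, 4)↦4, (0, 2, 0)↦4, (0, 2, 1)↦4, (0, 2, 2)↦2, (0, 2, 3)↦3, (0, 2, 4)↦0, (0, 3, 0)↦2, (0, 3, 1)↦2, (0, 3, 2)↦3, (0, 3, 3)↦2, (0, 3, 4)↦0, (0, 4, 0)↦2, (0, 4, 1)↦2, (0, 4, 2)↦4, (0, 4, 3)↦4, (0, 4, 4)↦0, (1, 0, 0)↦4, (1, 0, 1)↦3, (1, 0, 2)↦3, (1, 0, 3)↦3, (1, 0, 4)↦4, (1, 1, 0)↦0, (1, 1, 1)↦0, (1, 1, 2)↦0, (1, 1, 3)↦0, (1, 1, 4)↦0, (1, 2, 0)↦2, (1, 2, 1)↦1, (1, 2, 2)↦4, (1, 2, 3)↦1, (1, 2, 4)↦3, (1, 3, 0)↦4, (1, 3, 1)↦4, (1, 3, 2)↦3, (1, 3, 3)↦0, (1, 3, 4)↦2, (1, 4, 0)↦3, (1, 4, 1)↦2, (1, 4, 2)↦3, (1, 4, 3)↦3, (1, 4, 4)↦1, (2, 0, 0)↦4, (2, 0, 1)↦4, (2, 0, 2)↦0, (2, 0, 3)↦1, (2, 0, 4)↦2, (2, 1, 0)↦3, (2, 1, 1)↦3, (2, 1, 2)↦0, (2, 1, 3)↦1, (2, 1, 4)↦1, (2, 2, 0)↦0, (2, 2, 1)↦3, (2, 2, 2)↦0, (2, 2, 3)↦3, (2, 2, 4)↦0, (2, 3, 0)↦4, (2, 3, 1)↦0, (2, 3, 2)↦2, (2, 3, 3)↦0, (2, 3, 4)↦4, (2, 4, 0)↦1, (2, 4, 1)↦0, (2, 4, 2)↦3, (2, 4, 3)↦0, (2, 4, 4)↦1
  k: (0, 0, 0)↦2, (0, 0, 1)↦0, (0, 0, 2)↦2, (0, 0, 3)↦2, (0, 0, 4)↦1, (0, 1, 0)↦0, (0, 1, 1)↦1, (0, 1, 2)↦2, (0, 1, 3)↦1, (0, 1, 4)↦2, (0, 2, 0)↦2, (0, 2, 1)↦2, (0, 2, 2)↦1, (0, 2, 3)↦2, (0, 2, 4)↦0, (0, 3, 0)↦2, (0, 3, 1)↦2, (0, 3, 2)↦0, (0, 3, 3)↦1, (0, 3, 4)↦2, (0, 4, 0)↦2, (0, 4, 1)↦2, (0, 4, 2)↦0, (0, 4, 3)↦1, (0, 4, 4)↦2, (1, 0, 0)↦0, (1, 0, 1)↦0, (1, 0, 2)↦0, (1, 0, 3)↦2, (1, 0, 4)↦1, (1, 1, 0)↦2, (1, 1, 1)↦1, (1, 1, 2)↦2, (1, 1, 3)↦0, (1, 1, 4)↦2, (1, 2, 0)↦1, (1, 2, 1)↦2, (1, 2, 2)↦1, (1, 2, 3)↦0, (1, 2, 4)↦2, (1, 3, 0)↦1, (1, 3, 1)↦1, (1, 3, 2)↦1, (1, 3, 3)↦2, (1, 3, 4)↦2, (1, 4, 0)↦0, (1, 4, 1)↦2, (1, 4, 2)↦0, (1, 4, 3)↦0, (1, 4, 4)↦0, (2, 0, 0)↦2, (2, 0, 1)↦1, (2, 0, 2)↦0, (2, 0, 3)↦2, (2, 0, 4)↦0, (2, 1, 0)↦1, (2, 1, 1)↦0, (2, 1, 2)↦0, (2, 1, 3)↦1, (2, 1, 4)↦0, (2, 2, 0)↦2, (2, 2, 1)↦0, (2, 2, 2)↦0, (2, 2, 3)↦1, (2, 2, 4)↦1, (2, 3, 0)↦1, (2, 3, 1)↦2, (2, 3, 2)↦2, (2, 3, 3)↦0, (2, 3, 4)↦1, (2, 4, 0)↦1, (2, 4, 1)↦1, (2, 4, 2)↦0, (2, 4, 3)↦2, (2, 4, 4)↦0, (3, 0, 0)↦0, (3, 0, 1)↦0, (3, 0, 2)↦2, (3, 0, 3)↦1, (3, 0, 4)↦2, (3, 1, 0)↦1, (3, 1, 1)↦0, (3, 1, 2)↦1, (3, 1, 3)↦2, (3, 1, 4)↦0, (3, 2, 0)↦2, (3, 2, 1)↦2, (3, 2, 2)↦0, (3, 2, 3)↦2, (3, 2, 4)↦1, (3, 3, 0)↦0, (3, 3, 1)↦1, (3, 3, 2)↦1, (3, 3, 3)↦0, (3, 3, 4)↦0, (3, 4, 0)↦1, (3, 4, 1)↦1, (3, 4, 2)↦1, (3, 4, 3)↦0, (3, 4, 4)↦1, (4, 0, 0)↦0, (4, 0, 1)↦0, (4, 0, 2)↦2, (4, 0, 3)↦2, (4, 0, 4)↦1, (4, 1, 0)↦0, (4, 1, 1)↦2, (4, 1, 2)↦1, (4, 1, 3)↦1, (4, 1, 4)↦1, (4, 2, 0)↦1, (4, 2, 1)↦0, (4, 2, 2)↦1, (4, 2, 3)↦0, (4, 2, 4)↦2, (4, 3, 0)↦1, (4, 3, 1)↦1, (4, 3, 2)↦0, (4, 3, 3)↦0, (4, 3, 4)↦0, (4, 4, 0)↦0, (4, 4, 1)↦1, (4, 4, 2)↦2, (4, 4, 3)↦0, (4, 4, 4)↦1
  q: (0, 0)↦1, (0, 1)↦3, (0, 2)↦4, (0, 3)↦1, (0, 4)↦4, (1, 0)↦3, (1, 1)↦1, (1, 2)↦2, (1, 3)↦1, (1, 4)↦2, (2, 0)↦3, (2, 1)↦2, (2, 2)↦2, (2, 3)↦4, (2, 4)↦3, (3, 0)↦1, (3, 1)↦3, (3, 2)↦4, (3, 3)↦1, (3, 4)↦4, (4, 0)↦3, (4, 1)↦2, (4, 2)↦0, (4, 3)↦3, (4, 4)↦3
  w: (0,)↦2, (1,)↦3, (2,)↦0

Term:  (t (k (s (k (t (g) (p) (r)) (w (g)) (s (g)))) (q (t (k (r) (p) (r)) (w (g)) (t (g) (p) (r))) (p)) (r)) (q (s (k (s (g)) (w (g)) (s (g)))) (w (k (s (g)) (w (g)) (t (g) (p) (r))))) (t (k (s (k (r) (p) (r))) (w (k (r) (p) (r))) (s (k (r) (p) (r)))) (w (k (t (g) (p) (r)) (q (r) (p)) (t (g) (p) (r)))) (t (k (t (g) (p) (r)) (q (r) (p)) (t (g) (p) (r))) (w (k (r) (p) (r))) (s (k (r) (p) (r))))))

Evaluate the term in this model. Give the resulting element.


value = 4

  g = 0
  p = 4
  r = 1
  (t (g) (p) (r)) = t(0, 4, 1) = 2
  g = 0
  (w (g)) = w(0,) = 2
  g = 0
  (s (g)) = s(0,) = 4
  (k (t (g) (p) (r)) (w (g)) (s (g))) = k(2, 2, 4) = 1
  (s (k (t (g) (p) (r)) (w (g)) (s (g)))) = s(1,) = 4
  r = 1
  p = 4
  r = 1
  (k (r) (p) (r)) = k(1, 4, 1) = 2
  g = 0
  (w (g)) = w(0,) = 2
  g = 0
  p = 4
  r = 1
  (t (g) (p) (r)) = t(0, 4, 1) = 2
  (t (k (r) (p) (r)) (w (g)) (t (g) (p) (r))) = t(2, 2, 2) = 0
  p = 4
  (q (t (k (r) (p) (r)) (w (g)) (t (g) (p) (r))) (p)) = q(0, 4) = 4
  r = 1
  (k (s (k (t (g) (p) (r)) (w (g)) (s (g)))) (q (t (k (r) (p) (r)) (w (g)) (t (g) (p) (r))) (p)) (r)) = k(4, 4, 1) = 1
  g = 0
  (s (g)) = s(0,) = 4
  g = 0
  (w (g)) = w(0,) = 2
  g = 0
  (s (g)) = s(0,) = 4
  (k (s (g)) (w (g)) (s (g))) = k(4, 2, 4) = 2
  (s (k (s (g)) (w (g)) (s (g)))) = s(2,) = 4
  g = 0
  (s (g)) = s(0,) = 4
  g = 0
  (w (g)) = w(0,) = 2
  g = 0
  p = 4
  r = 1
  (t (g) (p) (r)) = t(0, 4, 1) = 2
  (k (s (g)) (w (g)) (t (g) (p) (r))) = k(4, 2, 2) = 1
  (w (k (s (g)) (w (g)) (t (g) (p) (r)))) = w(1,) = 3
  (q (s (k (s (g)) (w (g)) (s (g)))) (w (k (s (g)) (w (g)) (t (g) (p) (r))))) = q(4, 3) = 3
  r = 1
  p = 4
  r = 1
  (k (r) (p) (r)) = k(1, 4, 1) = 2
  (s (k (r) (p) (r))) = s(2,) = 4
  r = 1
  p = 4
  r = 1
  (k (r) (p) (r)) = k(1, 4, 1) = 2
  (w (k (r) (p) (r))) = w(2,) = 0
  r = 1
  p = 4
  r = 1
  (k (r) (p) (r)) = k(1, 4, 1) = 2
  (s (k (r) (p) (r))) = s(2,) = 4
  (k (s (k (r) (p) (r))) (w (k (r) (p) (r))) (s (k (r) (p) (r)))) = k(4, 0, 4) = 1
  g = 0
  p = 4
  r = 1
  (t (g) (p) (r)) = t(0, 4, 1) = 2
  r = 1
  p = 4
  (q (r) (p)) = q(1, 4) = 2
  g = 0
  p = 4
  r = 1
  (t (g) (p) (r)) = t(0, 4, 1) = 2
  (k (t (g) (p) (r)) (q (r) (p)) (t (g) (p) (r))) = k(2, 2, 2) = 0
  (w (k (t (g) (p) (r)) (q (r) (p)) (t (g) (p) (r)))) = w(0,) = 2
  g = 0
  p = 4
  r = 1
  (t (g) (p) (r)) = t(0, 4, 1) = 2
  r = 1
  p = 4
  (q (r) (p)) = q(1, 4) = 2
  g = 0
  p = 4
  r = 1
  (t (g) (p) (r)) = t(0, 4, 1) = 2
  (k (t (g) (p) (r)) (q (r) (p)) (t (g) (p) (r))) = k(2, 2, 2) = 0
  r = 1
  p = 4
  r = 1
  (k (r) (p) (r)) = k(1, 4, 1) = 2
  (w (k (r) (p) (r))) = w(2,) = 0
  r = 1
  p = 4
  r = 1
  (k (r) (p) (r)) = k(1, 4, 1) = 2
  (s (k (r) (p) (r))) = s(2,) = 4
  (t (k (t (g) (p) (r)) (q (r) (p)) (t (g) (p) (r))) (w (k (r) (p) (r))) (s (k (r) (p) (r)))) = t(0, 0, 4) = 1
  (t (k (s (k (r) (p) (r))) (w (k (r) (p) (r))) (s (k (r) (p) (r)))) (w (k (t (g) (p) (r)) (q (r) (p)) (t (g) (p) (r)))) (t (k (t (g) (p) (r)) (q (r) (p)) (t (g) (p) (r))) (w (k (r) (p) (r))) (s (k (r) (p) (r))))) = t(1, 2, 1) = 1
  (t (k (s (k (t (g) (p) (r)) (w (g)) (s (g)))) (q (t (k (r) (p) (r)) (w (g)) (t (g) (p) (r))) (p)) (r)) (q (s (k (s (g)) (w (g)) (s (g)))) (w (k (s (g)) (w (g)) (t (g) (p) (r))))) (t (k (s (k (r) (p) (r))) (w (k (r) (p) (r))) (s (k (r) (p) (r)))) (w (k (t (g) (p) (r)) (q (r) (p)) (t (g) (p) (r)))) (t (k (t (g) (p) (r)) (q (r) (p)) (t (g) (p) (r))) (w (k (r) (p) (r))) (s (k (r) (p) (r)))))) = t(1, 3, 1) = 4


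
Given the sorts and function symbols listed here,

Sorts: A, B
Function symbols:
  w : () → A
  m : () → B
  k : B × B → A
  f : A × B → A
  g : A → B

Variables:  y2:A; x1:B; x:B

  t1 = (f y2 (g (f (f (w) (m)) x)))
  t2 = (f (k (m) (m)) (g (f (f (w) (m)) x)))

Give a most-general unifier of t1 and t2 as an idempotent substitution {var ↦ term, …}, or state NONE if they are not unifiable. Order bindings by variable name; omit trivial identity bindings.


{y2 ↦ (k (m) (m))}


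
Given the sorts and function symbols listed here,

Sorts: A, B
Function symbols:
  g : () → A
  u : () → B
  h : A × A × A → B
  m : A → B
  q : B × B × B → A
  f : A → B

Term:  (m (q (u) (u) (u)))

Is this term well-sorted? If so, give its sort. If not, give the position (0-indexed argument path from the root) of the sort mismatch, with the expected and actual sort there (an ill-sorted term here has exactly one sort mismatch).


well-sorted; sort = B

    (u) : B
    (u) : B
    (u) : B
  (q (u) (u) (u)) : A
(m (q (u) (u) (u))) : B


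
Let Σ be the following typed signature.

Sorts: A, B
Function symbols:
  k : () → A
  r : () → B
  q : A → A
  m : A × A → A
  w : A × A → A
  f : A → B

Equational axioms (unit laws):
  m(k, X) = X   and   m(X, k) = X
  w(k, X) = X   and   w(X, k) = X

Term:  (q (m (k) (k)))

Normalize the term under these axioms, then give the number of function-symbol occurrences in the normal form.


1. (q (m (k) (k)))  →  (q (k))
normal form: (q (k))

size = 2
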